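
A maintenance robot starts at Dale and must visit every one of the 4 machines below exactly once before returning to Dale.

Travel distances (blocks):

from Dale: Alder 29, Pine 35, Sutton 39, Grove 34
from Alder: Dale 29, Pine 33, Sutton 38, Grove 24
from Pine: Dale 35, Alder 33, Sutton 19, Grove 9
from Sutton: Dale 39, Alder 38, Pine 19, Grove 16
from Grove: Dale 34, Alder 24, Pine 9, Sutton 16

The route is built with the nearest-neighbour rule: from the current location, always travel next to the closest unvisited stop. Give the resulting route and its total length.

120 blocks along Dale → Alder → Grove → Pine → Sutton → Dale.

At Dale the remaining stops are Alder 29, Grove 34, Pine 35, Sutton 39; go to Alder.
At Alder the remaining stops are Grove 24, Pine 33, Sutton 38; go to Grove.
At Grove the remaining stops are Pine 9, Sutton 16; go to Pine.
At Pine the remaining stops are Sutton 19; go to Sutton.
Return Sutton→Dale: 39.
Total = 29 + 24 + 9 + 19 + 39 = 120.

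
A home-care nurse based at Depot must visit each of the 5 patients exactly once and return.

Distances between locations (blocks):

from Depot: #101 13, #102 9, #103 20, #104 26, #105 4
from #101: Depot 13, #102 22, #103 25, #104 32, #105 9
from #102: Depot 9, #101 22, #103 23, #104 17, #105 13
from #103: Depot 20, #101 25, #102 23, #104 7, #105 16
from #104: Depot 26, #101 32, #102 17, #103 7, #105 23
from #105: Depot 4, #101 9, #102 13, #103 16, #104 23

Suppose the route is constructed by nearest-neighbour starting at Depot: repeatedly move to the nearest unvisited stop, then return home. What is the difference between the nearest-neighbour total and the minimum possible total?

Excess over optimum: 8 blocks.

Depot: #105=4, #102=9, #101=13, #103=20, #104=26 ⇒ #105
#105: #101=9, #102=13, #103=16, #104=23 ⇒ #101
#101: #102=22, #103=25, #104=32 ⇒ #102
#102: #104=17, #103=23 ⇒ #104
#104: #103=7 ⇒ #103
NN route Depot → #105 → #101 → #102 → #104 → #103 → Depot costs 79.
Optimal: Depot → #101 → #105 → #103 → #104 → #102 → Depot costs 71 (by enumerating all 60 distinct tours).
Excess = 79 − 71 = 8.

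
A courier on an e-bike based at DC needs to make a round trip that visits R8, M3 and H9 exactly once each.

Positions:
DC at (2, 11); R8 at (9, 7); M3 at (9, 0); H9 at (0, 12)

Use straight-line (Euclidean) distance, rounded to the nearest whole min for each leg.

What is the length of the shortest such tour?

Shortest round trip = 32 min.

DC - R8 - M3 - H9 - DC: 8+7+15+2 = 32
DC - R8 - H9 - M3 - DC: 8+10+15+13 = 46
DC - M3 - R8 - H9 - DC: 13+7+10+2 = 32
The minimum is 32.
One optimal route: DC → R8 → M3 → H9 → DC (or its reverse).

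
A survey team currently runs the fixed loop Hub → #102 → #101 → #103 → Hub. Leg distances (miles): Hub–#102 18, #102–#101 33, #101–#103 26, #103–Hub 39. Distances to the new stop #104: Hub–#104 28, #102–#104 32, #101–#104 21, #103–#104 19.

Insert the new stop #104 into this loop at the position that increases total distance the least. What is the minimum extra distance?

+8 miles — insert #104 between #103 and Hub.

Insertion cost between consecutive stops i–j is d(i,#104) + d(#104,j) − d(i,j):
  between Hub and #102: 28 + 32 − 18 = 42
  between #102 and #101: 32 + 21 − 33 = 20
  between #101 and #103: 21 + 19 − 26 = 14
  between #103 and Hub: 19 + 28 − 39 = 8
Cheapest insertion is between #103 and Hub, adding 8.
New total = 116 + 8 = 124.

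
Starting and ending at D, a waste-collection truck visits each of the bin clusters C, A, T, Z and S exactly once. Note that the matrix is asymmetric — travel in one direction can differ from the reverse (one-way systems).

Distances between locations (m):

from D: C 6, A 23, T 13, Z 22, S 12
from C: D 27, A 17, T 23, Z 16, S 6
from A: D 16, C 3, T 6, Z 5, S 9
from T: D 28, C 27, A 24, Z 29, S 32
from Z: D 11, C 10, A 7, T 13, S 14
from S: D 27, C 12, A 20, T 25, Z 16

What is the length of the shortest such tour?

D-C-A-T-Z-S-D: 6+17+6+29+14+27 = 99
D-C-A-T-S-Z-D: 6+17+6+32+16+11 = 88
D-C-A-Z-T-S-D: 6+17+5+13+32+27 = 100
D-C-A-Z-S-T-D: 6+17+5+14+25+28 = 95
D-C-A-S-T-Z-D: 6+17+9+25+29+11 = 97
D-C-A-S-Z-T-D: 6+17+9+16+13+28 = 89
D-C-T-A-Z-S-D: 6+23+24+5+14+27 = 99
D-C-T-A-S-Z-D: 6+23+24+9+16+11 = 89
D-C-T-Z-A-S-D: 6+23+29+7+9+27 = 101
D-C-T-Z-S-A-D: 6+23+29+14+20+16 = 108
D-C-T-S-A-Z-D: 6+23+32+20+5+11 = 97
D-C-T-S-Z-A-D: 6+23+32+16+7+16 = 100
D-C-Z-A-T-S-D: 6+16+7+6+32+27 = 94
D-C-Z-A-S-T-D: 6+16+7+9+25+28 = 91
… (106 more)
D-C-S-Z-A-T-D: 6+6+16+7+6+28 = 69  ← best
The minimum is 69.
One optimal route: D → C → S → Z → A → T → D.

Shortest round trip = 69 m.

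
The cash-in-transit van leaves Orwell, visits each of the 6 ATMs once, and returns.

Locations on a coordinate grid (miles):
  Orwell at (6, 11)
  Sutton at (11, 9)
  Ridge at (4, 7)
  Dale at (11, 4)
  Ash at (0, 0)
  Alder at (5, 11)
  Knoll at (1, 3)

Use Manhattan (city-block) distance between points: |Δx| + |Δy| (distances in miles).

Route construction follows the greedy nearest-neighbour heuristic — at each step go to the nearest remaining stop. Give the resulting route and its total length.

44 miles along Orwell → Alder → Ridge → Knoll → Ash → Dale → Sutton → Orwell.

From Orwell: distances to unvisited — Alder=1, Ridge=6, Sutton=7, Dale=12, Knoll=13, Ash=17. Nearest is Alder (1).
From Alder: distances to unvisited — Ridge=5, Sutton=8, Knoll=12, Dale=13, Ash=16. Nearest is Ridge (5).
From Ridge: distances to unvisited — Knoll=7, Sutton=9, Dale=10, Ash=11. Nearest is Knoll (7).
From Knoll: distances to unvisited — Ash=4, Dale=11, Sutton=16. Nearest is Ash (4).
From Ash: distances to unvisited — Dale=15, Sutton=20. Nearest is Dale (15).
From Dale: distances to unvisited — Sutton=5. Nearest is Sutton (5).
Return Sutton→Orwell: 7.
Total = 1 + 5 + 7 + 4 + 15 + 5 + 7 = 44.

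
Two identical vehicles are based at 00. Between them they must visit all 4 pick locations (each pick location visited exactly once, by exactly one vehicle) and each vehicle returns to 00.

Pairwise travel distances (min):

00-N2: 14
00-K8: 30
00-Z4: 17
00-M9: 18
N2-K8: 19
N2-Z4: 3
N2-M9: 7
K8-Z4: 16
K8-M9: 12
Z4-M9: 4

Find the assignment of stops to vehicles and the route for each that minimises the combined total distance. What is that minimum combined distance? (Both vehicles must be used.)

Check every non-empty split of the stops between the two vehicles; for each half take its own optimal tour:
  {N2} + {K8, Z4, M9}: 28 + 63 = 91
  {K8} + {N2, Z4, M9}: 60 + 39 = 99
  {N2, K8} + {Z4, M9}: 63 + 39 = 102
  {Z4} + {N2, K8, M9}: 34 + 63 = 97
  {N2, Z4} + {K8, M9}: 34 + 60 = 94
  {K8, Z4} + {N2, M9}: 63 + 39 = 102
  … (7 splits in total)
Best: vehicle 1 00 → N2 → 00 = 28; vehicle 2 00 → K8 → M9 → Z4 → 00 = 63; combined 91.

91 min — the smallest possible combined total.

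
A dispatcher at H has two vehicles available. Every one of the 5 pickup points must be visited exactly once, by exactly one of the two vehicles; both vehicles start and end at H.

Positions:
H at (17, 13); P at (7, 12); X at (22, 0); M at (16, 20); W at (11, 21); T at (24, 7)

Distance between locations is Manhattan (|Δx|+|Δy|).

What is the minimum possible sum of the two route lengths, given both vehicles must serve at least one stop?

Minimum combined distance: 78.

Try each way of splitting the stops between the two vehicles (each non-empty) and, for each split, find the best tour for each vehicle:
  {P} + {X, M, W, T}: 22 + 68 = 90
  {X} + {P, M, W, T}: 36 + 62 = 98
  {P, X} + {M, W, T}: 56 + 54 = 110
  {M} + {P, X, W, T}: 16 + 76 = 92
  {P, M} + {X, W, T}: 36 + 68 = 104
  {X, M} + {P, W, T}: 52 + 62 = 114
  … (15 splits in total)
  {P, M, W} + {X, T}: 38 + 40 = 78  ← best
Best: vehicle 1 H → P → W → M → H = 38; vehicle 2 H → X → T → H = 40; combined 78.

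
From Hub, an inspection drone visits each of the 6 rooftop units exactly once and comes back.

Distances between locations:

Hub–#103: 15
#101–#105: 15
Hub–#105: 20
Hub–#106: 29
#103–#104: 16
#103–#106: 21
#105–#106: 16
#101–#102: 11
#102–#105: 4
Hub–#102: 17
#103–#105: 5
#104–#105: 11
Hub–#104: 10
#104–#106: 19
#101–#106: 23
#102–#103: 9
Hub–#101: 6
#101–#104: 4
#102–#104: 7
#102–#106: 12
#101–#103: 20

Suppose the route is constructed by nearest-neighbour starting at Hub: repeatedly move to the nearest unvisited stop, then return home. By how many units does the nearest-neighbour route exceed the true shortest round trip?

Hub: #101=6, #104=10, #103=15, #102=17, #105=20, #106=29 ⇒ #101
#101: #104=4, #102=11, #105=15, #103=20, #106=23 ⇒ #104
#104: #102=7, #105=11, #103=16, #106=19 ⇒ #102
#102: #105=4, #103=9, #106=12 ⇒ #105
#105: #103=5, #106=16 ⇒ #103
#103: #106=21 ⇒ #106
NN route Hub → #101 → #104 → #102 → #105 → #103 → #106 → Hub costs 76.
Optimal: Hub → #101 → #104 → #102 → #106 → #105 → #103 → Hub costs 65 (by enumerating all 360 distinct tours).
Excess = 76 − 65 = 11.

The nearest-neighbour route is 11 longer than optimal.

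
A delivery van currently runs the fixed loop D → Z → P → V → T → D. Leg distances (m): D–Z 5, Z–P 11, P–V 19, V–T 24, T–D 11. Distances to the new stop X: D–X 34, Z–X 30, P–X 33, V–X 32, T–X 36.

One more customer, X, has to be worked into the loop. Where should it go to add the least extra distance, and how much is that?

+44 m — insert X between V and T.

Insertion cost between consecutive stops i–j is d(i,X) + d(X,j) − d(i,j):
  between D and Z: 34 + 30 − 5 = 59
  between Z and P: 30 + 33 − 11 = 52
  between P and V: 33 + 32 − 19 = 46
  between V and T: 32 + 36 − 24 = 44
  between T and D: 36 + 34 − 11 = 59
Cheapest insertion is between V and T, adding 44.
New total = 70 + 44 = 114.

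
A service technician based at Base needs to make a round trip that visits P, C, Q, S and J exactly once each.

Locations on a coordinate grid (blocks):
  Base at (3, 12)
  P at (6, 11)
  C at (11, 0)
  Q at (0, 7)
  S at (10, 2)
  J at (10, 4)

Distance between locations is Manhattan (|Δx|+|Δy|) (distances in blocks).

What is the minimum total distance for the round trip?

Minimum total distance: 46 blocks.

With 5 stops there are 5!/2 = 60 distinct round trips (a route and its reverse cost the same).
Base - P - C - Q - S - J - Base: 4+16+18+15+2+15 = 70
Base - P - C - Q - J - S - Base: 4+16+18+13+2+17 = 70
Base - P - C - S - Q - J - Base: 4+16+3+15+13+15 = 66
Base - P - C - S - J - Q - Base: 4+16+3+2+13+8 = 46
Base - P - C - J - Q - S - Base: 4+16+5+13+15+17 = 70
Base - P - C - J - S - Q - Base: 4+16+5+2+15+8 = 50
Base - P - Q - C - S - J - Base: 4+10+18+3+2+15 = 52
Base - P - Q - C - J - S - Base: 4+10+18+5+2+17 = 56
Base - P - Q - S - C - J - Base: 4+10+15+3+5+15 = 52
Base - P - Q - S - J - C - Base: 4+10+15+2+5+20 = 56
Base - P - Q - J - C - S - Base: 4+10+13+5+3+17 = 52
Base - P - Q - J - S - C - Base: 4+10+13+2+3+20 = 52
Base - P - S - C - Q - J - Base: 4+13+3+18+13+15 = 66
Base - P - S - C - J - Q - Base: 4+13+3+5+13+8 = 46
… (46 more)
The minimum is 46.
One optimal route: Base → P → C → S → J → Q → Base (or its reverse).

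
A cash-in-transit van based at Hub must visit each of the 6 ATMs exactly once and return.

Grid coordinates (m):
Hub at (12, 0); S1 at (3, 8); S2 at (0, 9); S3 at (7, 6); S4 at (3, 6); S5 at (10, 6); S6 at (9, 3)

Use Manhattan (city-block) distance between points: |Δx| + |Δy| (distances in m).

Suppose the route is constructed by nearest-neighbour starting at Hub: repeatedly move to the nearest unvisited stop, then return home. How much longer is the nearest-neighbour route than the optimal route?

2 m longer than the optimal tour.

Hub: S6=6, S5=8, S3=11, S4=15, S1=17, S2=21 ⇒ S6
S6: S5=4, S3=5, S4=9, S1=11, S2=15 ⇒ S5
S5: S3=3, S4=7, S1=9, S2=13 ⇒ S3
S3: S4=4, S1=6, S2=10 ⇒ S4
S4: S1=2, S2=6 ⇒ S1
S1: S2=4 ⇒ S2
NN route Hub → S6 → S5 → S3 → S4 → S1 → S2 → Hub costs 44.
Optimal: Hub → S5 → S1 → S2 → S4 → S3 → S6 → Hub costs 42 (by enumerating all 360 distinct tours).
Excess = 44 − 42 = 2.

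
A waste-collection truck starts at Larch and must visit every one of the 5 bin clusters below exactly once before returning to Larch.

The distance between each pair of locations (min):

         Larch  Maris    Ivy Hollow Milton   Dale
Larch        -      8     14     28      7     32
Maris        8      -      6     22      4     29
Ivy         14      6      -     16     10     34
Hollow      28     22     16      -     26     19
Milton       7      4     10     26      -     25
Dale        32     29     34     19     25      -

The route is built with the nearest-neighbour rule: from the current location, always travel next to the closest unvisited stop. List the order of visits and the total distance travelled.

From Larch: distances to unvisited — Milton=7, Maris=8, Ivy=14, Hollow=28, Dale=32. Nearest is Milton (7).
From Milton: distances to unvisited — Maris=4, Ivy=10, Dale=25, Hollow=26. Nearest is Maris (4).
From Maris: distances to unvisited — Ivy=6, Hollow=22, Dale=29. Nearest is Ivy (6).
From Ivy: distances to unvisited — Hollow=16, Dale=34. Nearest is Hollow (16).
From Hollow: distances to unvisited — Dale=19. Nearest is Dale (19).
Return Dale→Larch: 32.
Total = 7 + 4 + 6 + 16 + 19 + 32 = 84.

84 min along Larch → Milton → Maris → Ivy → Hollow → Dale → Larch.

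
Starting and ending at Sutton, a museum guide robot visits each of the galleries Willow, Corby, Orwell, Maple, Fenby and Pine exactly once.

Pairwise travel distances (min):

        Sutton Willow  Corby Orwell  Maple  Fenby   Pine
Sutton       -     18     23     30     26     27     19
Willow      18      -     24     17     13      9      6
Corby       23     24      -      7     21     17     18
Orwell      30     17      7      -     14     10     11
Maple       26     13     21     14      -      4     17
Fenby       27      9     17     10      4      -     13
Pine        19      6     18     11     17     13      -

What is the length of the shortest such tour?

There are 360 distinct closed tours to check (reversals are equivalent).
Sutton → Willow → Corby → Orwell → Maple → Fenby → Pine → Sutton: 18+24+7+14+4+13+19 = 99
Sutton → Willow → Corby → Orwell → Maple → Pine → Fenby → Sutton: 18+24+7+14+17+13+27 = 120
Sutton → Willow → Corby → Orwell → Fenby → Maple → Pine → Sutton: 18+24+7+10+4+17+19 = 99
Sutton → Willow → Corby → Orwell → Fenby → Pine → Maple → Sutton: 18+24+7+10+13+17+26 = 115
Sutton → Willow → Corby → Orwell → Pine → Maple → Fenby → Sutton: 18+24+7+11+17+4+27 = 108
Sutton → Willow → Corby → Orwell → Pine → Fenby → Maple → Sutton: 18+24+7+11+13+4+26 = 103
Sutton → Willow → Corby → Maple → Orwell → Fenby → Pine → Sutton: 18+24+21+14+10+13+19 = 119
Sutton → Willow → Corby → Maple → Orwell → Pine → Fenby → Sutton: 18+24+21+14+11+13+27 = 128
… (352 more)
Sutton → Corby → Orwell → Maple → Fenby → Willow → Pine → Sutton: 23+7+14+4+9+6+19 = 82  ← best
The minimum is 82.
One optimal route: Sutton → Corby → Orwell → Maple → Fenby → Willow → Pine → Sutton (or its reverse).

Minimum total distance: 82 min.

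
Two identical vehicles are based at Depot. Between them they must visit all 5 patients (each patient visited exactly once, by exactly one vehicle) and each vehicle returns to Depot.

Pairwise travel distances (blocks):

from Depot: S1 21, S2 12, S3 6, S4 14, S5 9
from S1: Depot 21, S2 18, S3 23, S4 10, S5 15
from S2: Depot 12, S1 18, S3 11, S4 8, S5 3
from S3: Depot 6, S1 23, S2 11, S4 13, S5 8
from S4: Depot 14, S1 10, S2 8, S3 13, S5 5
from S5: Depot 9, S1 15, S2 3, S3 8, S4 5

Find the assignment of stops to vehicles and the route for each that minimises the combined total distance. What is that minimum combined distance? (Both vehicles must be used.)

There are 2^4 − 1 = 15 ways to divide the 5 stops into two non-empty groups. For each, the best each vehicle can do is its own shortest tour through its group:
  {S1} + {S2, S3, S4, S5}: 42 + 39 = 81
  {S2} + {S1, S3, S4, S5}: 24 + 50 = 74
  {S1, S2} + {S3, S4, S5}: 51 + 33 = 84
  {S3} + {S1, S2, S4, S5}: 12 + 51 = 63
  {S1, S3} + {S2, S4, S5}: 50 + 34 = 84
  {S2, S3} + {S1, S4, S5}: 29 + 45 = 74
  … (15 splits in total)
Best: vehicle 1 Depot → S3 → Depot = 12; vehicle 2 Depot → S1 → S4 → S2 → S5 → Depot = 51; combined 63.

Minimum combined distance: 63 blocks.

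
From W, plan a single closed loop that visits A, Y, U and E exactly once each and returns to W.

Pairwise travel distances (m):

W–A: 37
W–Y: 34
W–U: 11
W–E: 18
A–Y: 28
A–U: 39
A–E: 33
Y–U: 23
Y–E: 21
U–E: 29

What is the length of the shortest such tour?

Minimum total distance: 113 m.

W-A-Y-U-E-W: 37+28+23+29+18 = 135
W-A-Y-E-U-W: 37+28+21+29+11 = 126
W-A-U-Y-E-W: 37+39+23+21+18 = 138
W-A-U-E-Y-W: 37+39+29+21+34 = 160
W-A-E-Y-U-W: 37+33+21+23+11 = 125
W-A-E-U-Y-W: 37+33+29+23+34 = 156
W-Y-A-U-E-W: 34+28+39+29+18 = 148
W-Y-A-E-U-W: 34+28+33+29+11 = 135
W-Y-U-A-E-W: 34+23+39+33+18 = 147
W-Y-E-A-U-W: 34+21+33+39+11 = 138
W-U-A-Y-E-W: 11+39+28+21+18 = 117
W-U-Y-A-E-W: 11+23+28+33+18 = 113
The minimum is 113.
One optimal route: W → U → Y → A → E → W (or its reverse).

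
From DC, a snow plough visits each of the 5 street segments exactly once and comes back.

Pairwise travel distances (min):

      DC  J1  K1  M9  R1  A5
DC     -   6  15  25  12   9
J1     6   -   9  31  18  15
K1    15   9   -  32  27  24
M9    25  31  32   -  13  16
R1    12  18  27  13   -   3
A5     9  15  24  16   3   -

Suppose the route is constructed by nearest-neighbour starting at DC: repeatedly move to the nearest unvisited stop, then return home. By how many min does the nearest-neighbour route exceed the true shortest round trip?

From DC: J1=6, A5=9, R1=12, K1=15, M9=25 → choose J1 (6).
From J1: K1=9, A5=15, R1=18, M9=31 → choose K1 (9).
From K1: A5=24, R1=27, M9=32 → choose A5 (24).
From A5: R1=3, M9=16 → choose R1 (3).
From R1: M9=13 → choose M9 (13).
NN route DC → J1 → K1 → A5 → R1 → M9 → DC costs 80.
Optimal: DC → J1 → K1 → M9 → R1 → A5 → DC costs 72 (by enumerating all 60 distinct tours).
Excess = 80 − 72 = 8.

The nearest-neighbour route is 8 min longer than optimal.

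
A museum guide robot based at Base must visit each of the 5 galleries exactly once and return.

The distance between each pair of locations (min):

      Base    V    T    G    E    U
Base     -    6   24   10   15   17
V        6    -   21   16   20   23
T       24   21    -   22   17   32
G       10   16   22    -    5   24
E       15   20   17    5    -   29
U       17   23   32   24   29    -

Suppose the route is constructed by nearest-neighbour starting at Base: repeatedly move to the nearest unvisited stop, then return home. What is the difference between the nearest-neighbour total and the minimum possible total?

Base: V=6, G=10, E=15, U=17, T=24 ⇒ V
V: G=16, E=20, T=21, U=23 ⇒ G
G: E=5, T=22, U=24 ⇒ E
E: T=17, U=29 ⇒ T
T: U=32 ⇒ U
NN route Base → V → G → E → T → U → Base costs 93.
Optimal: Base → V → T → E → G → U → Base costs 90 (by enumerating all 60 distinct tours).
Excess = 93 − 90 = 3.

3 min longer than the optimal tour.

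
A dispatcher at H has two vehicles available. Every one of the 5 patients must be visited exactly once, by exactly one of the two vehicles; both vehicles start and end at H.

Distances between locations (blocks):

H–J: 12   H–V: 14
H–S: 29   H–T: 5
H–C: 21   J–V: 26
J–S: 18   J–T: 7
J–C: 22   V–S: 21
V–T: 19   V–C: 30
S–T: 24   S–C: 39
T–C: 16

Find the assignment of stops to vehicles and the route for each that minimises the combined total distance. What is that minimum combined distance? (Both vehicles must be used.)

106 blocks — the smallest possible combined total.

Check every non-empty split of the stops between the two vehicles; for each half take its own optimal tour:
  {J} + {V, S, T, C}: 24 + 95 = 119
  {V} + {J, S, T, C}: 28 + 90 = 118
  {J, V} + {S, T, C}: 52 + 89 = 141
  {S} + {J, V, T, C}: 58 + 78 = 136
  {J, S} + {V, T, C}: 59 + 65 = 124
  {V, S} + {J, T, C}: 64 + 55 = 119
  … (15 splits in total)
  {T} + {J, V, S, C}: 10 + 96 = 106  ← best
Best: vehicle 1 H → T → H = 10; vehicle 2 H → V → S → J → C → H = 96; combined 106.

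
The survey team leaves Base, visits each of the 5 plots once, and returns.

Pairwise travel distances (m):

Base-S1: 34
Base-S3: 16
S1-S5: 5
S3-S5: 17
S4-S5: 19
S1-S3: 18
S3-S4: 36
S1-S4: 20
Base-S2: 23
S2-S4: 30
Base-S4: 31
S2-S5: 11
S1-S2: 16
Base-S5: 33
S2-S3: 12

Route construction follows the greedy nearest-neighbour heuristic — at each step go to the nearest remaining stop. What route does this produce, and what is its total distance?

From Base: distances to unvisited — S3=16, S2=23, S4=31, S5=33, S1=34. Nearest is S3 (16).
From S3: distances to unvisited — S2=12, S5=17, S1=18, S4=36. Nearest is S2 (12).
From S2: distances to unvisited — S5=11, S1=16, S4=30. Nearest is S5 (11).
From S5: distances to unvisited — S1=5, S4=19. Nearest is S1 (5).
From S1: distances to unvisited — S4=20. Nearest is S4 (20).
Return S4→Base: 31.
Total = 16 + 12 + 11 + 5 + 20 + 31 = 95.

Total distance 95 m via the nearest-neighbour route Base → S3 → S2 → S5 → S1 → S4 → Base.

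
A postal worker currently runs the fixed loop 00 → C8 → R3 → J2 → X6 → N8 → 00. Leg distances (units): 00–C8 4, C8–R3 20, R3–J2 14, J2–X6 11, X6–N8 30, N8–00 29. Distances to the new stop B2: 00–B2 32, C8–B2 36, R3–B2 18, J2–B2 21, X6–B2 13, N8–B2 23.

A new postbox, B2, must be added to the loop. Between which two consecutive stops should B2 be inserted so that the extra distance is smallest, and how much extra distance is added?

Minimum extra distance: 6, inserting B2 between X6 and N8.

Insertion cost between consecutive stops i–j is d(i,B2) + d(B2,j) − d(i,j):
  between 00 and C8: 32 + 36 − 4 = 64
  between C8 and R3: 36 + 18 − 20 = 34
  between R3 and J2: 18 + 21 − 14 = 25
  between J2 and X6: 21 + 13 − 11 = 23
  between X6 and N8: 13 + 23 − 30 = 6
  between N8 and 00: 23 + 32 − 29 = 26
Cheapest insertion is between X6 and N8, adding 6.
New total = 108 + 6 = 114.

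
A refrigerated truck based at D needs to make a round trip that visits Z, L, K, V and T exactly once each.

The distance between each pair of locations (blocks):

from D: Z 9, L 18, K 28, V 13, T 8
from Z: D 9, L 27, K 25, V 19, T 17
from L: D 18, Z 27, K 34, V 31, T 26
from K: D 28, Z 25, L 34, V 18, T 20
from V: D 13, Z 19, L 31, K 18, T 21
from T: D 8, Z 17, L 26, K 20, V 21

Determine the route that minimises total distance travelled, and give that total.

D→Z→L→K→V→T→D: 9+27+34+18+21+8 = 117
D→Z→L→K→T→V→D: 9+27+34+20+21+13 = 124
D→Z→L→V→K→T→D: 9+27+31+18+20+8 = 113
D→Z→L→V→T→K→D: 9+27+31+21+20+28 = 136
D→Z→L→T→K→V→D: 9+27+26+20+18+13 = 113
D→Z→L→T→V→K→D: 9+27+26+21+18+28 = 129
D→Z→K→L→V→T→D: 9+25+34+31+21+8 = 128
D→Z→K→L→T→V→D: 9+25+34+26+21+13 = 128
D→Z→K→V→L→T→D: 9+25+18+31+26+8 = 117
D→Z→K→V→T→L→D: 9+25+18+21+26+18 = 117
D→Z→K→T→L→V→D: 9+25+20+26+31+13 = 124
D→Z→K→T→V→L→D: 9+25+20+21+31+18 = 124
D→Z→V→L→K→T→D: 9+19+31+34+20+8 = 121
D→Z→V→L→T→K→D: 9+19+31+26+20+28 = 133
… (46 more)
D→Z→V→K→T→L→D: 9+19+18+20+26+18 = 110  ← best
The minimum is 110.
One optimal route: D → Z → V → K → T → L → D (or its reverse).

Minimum total distance: 110 blocks.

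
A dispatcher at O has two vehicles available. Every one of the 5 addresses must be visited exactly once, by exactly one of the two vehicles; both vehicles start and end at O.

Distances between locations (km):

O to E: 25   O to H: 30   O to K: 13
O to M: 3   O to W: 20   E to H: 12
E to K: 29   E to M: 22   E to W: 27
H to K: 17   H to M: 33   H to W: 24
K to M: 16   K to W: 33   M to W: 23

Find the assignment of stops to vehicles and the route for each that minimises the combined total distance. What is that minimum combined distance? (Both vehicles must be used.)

Minimum combined distance: 95 km.

There are 2^4 − 1 = 15 ways to divide the 5 stops into two non-empty groups. For each, the best each vehicle can do is its own shortest tour through its group:
  {E} + {H, K, M, W}: 50 + 80 = 130
  {H} + {E, K, M, W}: 60 + 95 = 155
  {E, H} + {K, M, W}: 67 + 72 = 139
  {K} + {E, H, M, W}: 26 + 81 = 107
  {E, K} + {H, M, W}: 67 + 80 = 147
  {H, K} + {E, M, W}: 60 + 72 = 132
  … (15 splits in total)
  {M} + {E, H, K, W}: 6 + 89 = 95  ← best
Best: vehicle 1 O → M → O = 6; vehicle 2 O → K → H → E → W → O = 89; combined 95.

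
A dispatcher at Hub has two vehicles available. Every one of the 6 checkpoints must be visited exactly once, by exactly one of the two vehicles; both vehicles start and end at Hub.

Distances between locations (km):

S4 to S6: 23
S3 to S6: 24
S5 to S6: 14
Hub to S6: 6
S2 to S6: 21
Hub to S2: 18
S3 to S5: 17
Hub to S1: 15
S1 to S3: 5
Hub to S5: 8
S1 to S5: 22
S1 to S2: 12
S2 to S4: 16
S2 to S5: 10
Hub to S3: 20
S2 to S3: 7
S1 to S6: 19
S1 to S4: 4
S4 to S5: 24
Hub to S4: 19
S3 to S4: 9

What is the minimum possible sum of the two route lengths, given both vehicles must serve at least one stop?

Check every non-empty split of the stops between the two vehicles; for each half take its own optimal tour:
  {S1} + {S2, S3, S4, S5, S6}: 30 + 63 = 93
  {S2} + {S1, S3, S4, S5, S6}: 36 + 63 = 99
  {S1, S2} + {S3, S4, S5, S6}: 45 + 63 = 108
  {S3} + {S1, S2, S4, S5, S6}: 40 + 63 = 103
  {S1, S3} + {S2, S4, S5, S6}: 40 + 63 = 103
  {S2, S3} + {S1, S4, S5, S6}: 45 + 61 = 106
  … (31 splits in total)
  {S1, S2, S3, S4, S5} + {S6}: 53 + 12 = 65  ← best
Best: vehicle 1 Hub → S1 → S4 → S3 → S2 → S5 → Hub = 53; vehicle 2 Hub → S6 → Hub = 12; combined 65.

65 km — the smallest possible combined total.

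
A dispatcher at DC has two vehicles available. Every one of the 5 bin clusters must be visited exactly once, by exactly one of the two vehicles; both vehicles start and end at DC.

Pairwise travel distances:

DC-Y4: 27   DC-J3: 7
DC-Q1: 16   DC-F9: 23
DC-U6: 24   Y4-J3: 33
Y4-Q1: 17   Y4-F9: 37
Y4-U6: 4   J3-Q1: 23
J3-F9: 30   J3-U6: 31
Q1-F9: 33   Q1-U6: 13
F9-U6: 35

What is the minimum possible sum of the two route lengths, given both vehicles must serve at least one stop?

107 — the smallest possible combined total.

Check every non-empty split of the stops between the two vehicles; for each half take its own optimal tour:
  {Y4} + {J3, Q1, F9, U6}: 54 + 101 = 155
  {J3} + {Y4, Q1, F9, U6}: 14 + 93 = 107
  {Y4, J3} + {Q1, F9, U6}: 67 + 87 = 154
  {Q1} + {Y4, J3, F9, U6}: 32 + 102 = 134
  {Y4, Q1} + {J3, F9, U6}: 60 + 96 = 156
  {J3, Q1} + {Y4, F9, U6}: 46 + 88 = 134
  … (15 splits in total)
Best: vehicle 1 DC → J3 → DC = 14; vehicle 2 DC → Q1 → U6 → Y4 → F9 → DC = 93; combined 107.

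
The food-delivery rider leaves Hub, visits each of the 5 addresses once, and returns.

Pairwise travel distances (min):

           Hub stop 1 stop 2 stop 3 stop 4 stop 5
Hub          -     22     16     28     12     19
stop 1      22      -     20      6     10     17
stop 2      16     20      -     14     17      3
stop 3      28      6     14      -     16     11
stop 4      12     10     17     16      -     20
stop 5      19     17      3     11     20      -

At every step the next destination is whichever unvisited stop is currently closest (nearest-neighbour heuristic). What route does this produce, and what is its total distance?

At Hub the remaining stops are stop 4 12, stop 2 16, stop 5 19, stop 1 22, stop 3 28; go to stop 4.
At stop 4 the remaining stops are stop 1 10, stop 3 16, stop 2 17, stop 5 20; go to stop 1.
At stop 1 the remaining stops are stop 3 6, stop 5 17, stop 2 20; go to stop 3.
At stop 3 the remaining stops are stop 5 11, stop 2 14; go to stop 5.
At stop 5 the remaining stops are stop 2 3; go to stop 2.
Return stop 2→Hub: 16.
Total = 12 + 10 + 6 + 11 + 3 + 16 = 58.

Nearest-neighbour total = 58 min; route Hub → stop 4 → stop 1 → stop 3 → stop 5 → stop 2 → Hub.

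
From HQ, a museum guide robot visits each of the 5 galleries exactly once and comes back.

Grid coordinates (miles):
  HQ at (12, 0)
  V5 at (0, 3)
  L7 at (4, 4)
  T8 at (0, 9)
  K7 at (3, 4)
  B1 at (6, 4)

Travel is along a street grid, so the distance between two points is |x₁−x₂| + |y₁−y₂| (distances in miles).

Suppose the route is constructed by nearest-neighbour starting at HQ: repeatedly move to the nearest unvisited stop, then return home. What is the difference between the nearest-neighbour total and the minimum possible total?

From HQ: B1=10, L7=12, K7=13, V5=15, T8=21 → choose B1 (10).
From B1: L7=2, K7=3, V5=7, T8=11 → choose L7 (2).
From L7: K7=1, V5=5, T8=9 → choose K7 (1).
From K7: V5=4, T8=8 → choose V5 (4).
From V5: T8=6 → choose T8 (6).
NN route HQ → B1 → L7 → K7 → V5 → T8 → HQ costs 44.
Optimal: HQ → V5 → T8 → K7 → L7 → B1 → HQ costs 42 (by enumerating all 60 distinct tours).
Excess = 44 − 42 = 2.

2 miles longer than the optimal tour.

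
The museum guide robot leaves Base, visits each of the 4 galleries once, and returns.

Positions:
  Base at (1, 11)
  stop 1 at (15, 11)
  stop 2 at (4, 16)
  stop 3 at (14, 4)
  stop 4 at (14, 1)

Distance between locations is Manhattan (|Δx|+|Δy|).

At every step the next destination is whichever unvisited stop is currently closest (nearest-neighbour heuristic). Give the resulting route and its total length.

From Base: distances to unvisited — stop 2=8, stop 1=14, stop 3=20, stop 4=23. Nearest is stop 2 (8).
From stop 2: distances to unvisited — stop 1=16, stop 3=22, stop 4=25. Nearest is stop 1 (16).
From stop 1: distances to unvisited — stop 3=8, stop 4=11. Nearest is stop 3 (8).
From stop 3: distances to unvisited — stop 4=3. Nearest is stop 4 (3).
Return stop 4→Base: 23.
Total = 8 + 16 + 8 + 3 + 23 = 58.

Nearest-neighbour total = 58; route Base → stop 2 → stop 1 → stop 3 → stop 4 → Base.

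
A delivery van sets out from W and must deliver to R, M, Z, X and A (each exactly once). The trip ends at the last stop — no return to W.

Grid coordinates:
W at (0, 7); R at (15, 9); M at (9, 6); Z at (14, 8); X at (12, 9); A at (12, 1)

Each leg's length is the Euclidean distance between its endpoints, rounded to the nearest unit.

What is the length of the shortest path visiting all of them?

There are 5! = 120 possible orderings.
W - R - M - Z - X - A: 15+7+5+2+8 = 37
W - R - M - Z - A - X: 15+7+5+7+8 = 42
W - R - M - X - Z - A: 15+7+4+2+7 = 35
W - R - M - X - A - Z: 15+7+4+8+7 = 41
W - R - M - A - Z - X: 15+7+6+7+2 = 37
W - R - M - A - X - Z: 15+7+6+8+2 = 38
W - R - Z - M - X - A: 15+1+5+4+8 = 33
W - R - Z - M - A - X: 15+1+5+6+8 = 35
W - R - Z - X - M - A: 15+1+2+4+6 = 28
W - R - Z - X - A - M: 15+1+2+8+6 = 32
W - R - Z - A - M - X: 15+1+7+6+4 = 33
W - R - Z - A - X - M: 15+1+7+8+4 = 35
W - R - X - M - Z - A: 15+3+4+5+7 = 34
W - R - X - M - A - Z: 15+3+4+6+7 = 35
… (106 more)
W - M - X - R - Z - A: 9+4+3+1+7 = 24  ← best
The minimum is 24.
One shortest path: W → M → X → R → Z → A.

Minimum one-way distance = 24.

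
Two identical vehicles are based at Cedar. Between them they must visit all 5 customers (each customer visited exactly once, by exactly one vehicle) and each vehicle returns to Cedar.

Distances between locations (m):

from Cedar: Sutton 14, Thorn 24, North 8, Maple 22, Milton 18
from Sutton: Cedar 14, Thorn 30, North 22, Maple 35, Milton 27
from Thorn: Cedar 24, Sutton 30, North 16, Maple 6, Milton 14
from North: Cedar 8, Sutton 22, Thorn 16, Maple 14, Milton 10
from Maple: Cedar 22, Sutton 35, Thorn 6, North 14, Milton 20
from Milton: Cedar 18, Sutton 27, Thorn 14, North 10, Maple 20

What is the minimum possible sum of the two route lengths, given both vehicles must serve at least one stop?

Check every non-empty split of the stops between the two vehicles; for each half take its own optimal tour:
  {Sutton} + {Thorn, North, Maple, Milton}: 28 + 60 = 88
  {Thorn} + {Sutton, North, Maple, Milton}: 48 + 83 = 131
  {Sutton, Thorn} + {North, Maple, Milton}: 68 + 60 = 128
  {North} + {Sutton, Thorn, Maple, Milton}: 16 + 83 = 99
  {Sutton, North} + {Thorn, Maple, Milton}: 44 + 60 = 104
  {Thorn, North} + {Sutton, Maple, Milton}: 48 + 83 = 131
  … (15 splits in total)
Best: vehicle 1 Cedar → Sutton → Cedar = 28; vehicle 2 Cedar → North → Maple → Thorn → Milton → Cedar = 60; combined 88.

88 m — the smallest possible combined total.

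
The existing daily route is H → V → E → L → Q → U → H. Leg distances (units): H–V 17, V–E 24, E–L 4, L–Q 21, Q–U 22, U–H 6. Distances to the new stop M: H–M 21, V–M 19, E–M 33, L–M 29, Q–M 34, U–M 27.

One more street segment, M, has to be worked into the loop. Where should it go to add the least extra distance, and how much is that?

Adding 23 by placing M on the H–V leg.

Insertion cost between consecutive stops i–j is d(i,M) + d(M,j) − d(i,j):
  between H and V: 21 + 19 − 17 = 23
  between V and E: 19 + 33 − 24 = 28
  between E and L: 33 + 29 − 4 = 58
  between L and Q: 29 + 34 − 21 = 42
  between Q and U: 34 + 27 − 22 = 39
  between U and H: 27 + 21 − 6 = 42
Cheapest insertion is between H and V, adding 23.
New total = 94 + 23 = 117.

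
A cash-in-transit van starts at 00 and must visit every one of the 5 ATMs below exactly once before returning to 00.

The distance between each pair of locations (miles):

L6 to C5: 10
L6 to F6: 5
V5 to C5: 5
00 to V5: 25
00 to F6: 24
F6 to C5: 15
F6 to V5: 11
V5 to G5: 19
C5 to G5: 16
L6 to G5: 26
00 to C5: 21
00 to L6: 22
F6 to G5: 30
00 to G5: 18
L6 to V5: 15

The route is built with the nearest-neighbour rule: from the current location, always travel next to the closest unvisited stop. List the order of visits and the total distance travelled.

77 miles along 00 → G5 → C5 → V5 → F6 → L6 → 00.

From 00: distances to unvisited — G5=18, C5=21, L6=22, F6=24, V5=25. Nearest is G5 (18).
From G5: distances to unvisited — C5=16, V5=19, L6=26, F6=30. Nearest is C5 (16).
From C5: distances to unvisited — V5=5, L6=10, F6=15. Nearest is V5 (5).
From V5: distances to unvisited — F6=11, L6=15. Nearest is F6 (11).
From F6: distances to unvisited — L6=5. Nearest is L6 (5).
Return L6→00: 22.
Total = 18 + 16 + 5 + 11 + 5 + 22 = 77.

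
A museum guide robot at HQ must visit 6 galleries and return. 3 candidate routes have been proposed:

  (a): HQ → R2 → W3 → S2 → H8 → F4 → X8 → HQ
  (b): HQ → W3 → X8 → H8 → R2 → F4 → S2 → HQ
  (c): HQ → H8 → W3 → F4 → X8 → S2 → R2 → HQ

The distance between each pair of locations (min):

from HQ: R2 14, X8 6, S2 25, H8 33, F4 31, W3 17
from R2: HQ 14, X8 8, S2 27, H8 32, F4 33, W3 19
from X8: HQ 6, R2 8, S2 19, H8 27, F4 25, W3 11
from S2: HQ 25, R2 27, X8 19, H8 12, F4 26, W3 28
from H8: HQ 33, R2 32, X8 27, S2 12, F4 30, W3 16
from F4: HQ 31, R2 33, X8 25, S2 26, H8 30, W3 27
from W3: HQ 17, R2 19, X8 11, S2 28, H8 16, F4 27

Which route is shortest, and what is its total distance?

(a): 14 + 19 + 28 + 12 + 30 + 25 + 6 = 134
(b): 17 + 11 + 27 + 32 + 33 + 26 + 25 = 171
(c): 33 + 16 + 27 + 25 + 19 + 27 + 14 = 161

Shortest is (a), total 134 min.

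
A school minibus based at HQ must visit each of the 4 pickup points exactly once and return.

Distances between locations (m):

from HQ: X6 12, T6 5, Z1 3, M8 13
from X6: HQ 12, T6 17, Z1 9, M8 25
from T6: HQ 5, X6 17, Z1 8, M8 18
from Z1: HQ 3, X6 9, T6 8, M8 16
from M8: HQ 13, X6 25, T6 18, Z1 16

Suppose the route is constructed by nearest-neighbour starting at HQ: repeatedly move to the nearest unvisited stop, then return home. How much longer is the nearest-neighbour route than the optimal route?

HQ: Z1=3, T6=5, X6=12, M8=13 ⇒ Z1
Z1: T6=8, X6=9, M8=16 ⇒ T6
T6: X6=17, M8=18 ⇒ X6
X6: M8=25 ⇒ M8
NN route HQ → Z1 → T6 → X6 → M8 → HQ costs 66.
Optimal: HQ → X6 → Z1 → T6 → M8 → HQ costs 60 (by enumerating all 12 distinct tours).
Excess = 66 − 60 = 6.

The nearest-neighbour route is 6 m longer than optimal.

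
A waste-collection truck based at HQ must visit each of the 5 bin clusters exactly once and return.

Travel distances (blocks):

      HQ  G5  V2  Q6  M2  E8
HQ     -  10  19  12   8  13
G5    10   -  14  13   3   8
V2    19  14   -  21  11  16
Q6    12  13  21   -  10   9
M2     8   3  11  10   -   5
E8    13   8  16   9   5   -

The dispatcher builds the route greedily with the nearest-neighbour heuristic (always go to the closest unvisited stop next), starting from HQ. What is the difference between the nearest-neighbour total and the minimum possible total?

From HQ: M2=8, G5=10, Q6=12, E8=13, V2=19 → choose M2 (8).
From M2: G5=3, E8=5, Q6=10, V2=11 → choose G5 (3).
From G5: E8=8, Q6=13, V2=14 → choose E8 (8).
From E8: Q6=9, V2=16 → choose Q6 (9).
From Q6: V2=21 → choose V2 (21).
NN route HQ → M2 → G5 → E8 → Q6 → V2 → HQ costs 68.
Optimal: HQ → G5 → V2 → M2 → E8 → Q6 → HQ costs 61 (by enumerating all 60 distinct tours).
Excess = 68 − 61 = 7.

Excess over optimum: 7 blocks.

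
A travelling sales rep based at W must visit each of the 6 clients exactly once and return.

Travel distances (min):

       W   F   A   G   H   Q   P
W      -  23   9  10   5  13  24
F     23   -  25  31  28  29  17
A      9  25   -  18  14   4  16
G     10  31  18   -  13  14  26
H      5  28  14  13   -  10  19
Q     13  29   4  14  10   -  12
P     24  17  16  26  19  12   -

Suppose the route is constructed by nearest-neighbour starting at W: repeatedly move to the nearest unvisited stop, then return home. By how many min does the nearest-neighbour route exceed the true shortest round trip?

The nearest-neighbour route is 2 min longer than optimal.

From W: H=5, A=9, G=10, Q=13, F=23, P=24 → choose H (5).
From H: Q=10, G=13, A=14, P=19, F=28 → choose Q (10).
From Q: A=4, P=12, G=14, F=29 → choose A (4).
From A: P=16, G=18, F=25 → choose P (16).
From P: F=17, G=26 → choose F (17).
From F: G=31 → choose G (31).
NN route W → H → Q → A → P → F → G → W costs 93.
Optimal: W → A → Q → P → F → G → H → W costs 91 (by enumerating all 360 distinct tours).
Excess = 93 − 91 = 2.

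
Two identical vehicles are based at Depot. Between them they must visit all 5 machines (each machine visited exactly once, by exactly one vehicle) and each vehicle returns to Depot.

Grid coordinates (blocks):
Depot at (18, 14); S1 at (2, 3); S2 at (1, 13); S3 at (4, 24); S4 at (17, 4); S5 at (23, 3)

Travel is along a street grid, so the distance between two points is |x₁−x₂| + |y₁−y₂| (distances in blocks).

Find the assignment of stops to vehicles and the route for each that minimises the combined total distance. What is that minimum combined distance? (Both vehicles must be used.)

Try each way of splitting the stops between the two vehicles (each non-empty) and, for each split, find the best tour for each vehicle:
  {S1} + {S2, S3, S4, S5}: 54 + 86 = 140
  {S2} + {S1, S3, S4, S5}: 36 + 86 = 122
  {S1, S2} + {S3, S4, S5}: 56 + 80 = 136
  {S3} + {S1, S2, S4, S5}: 48 + 68 = 116
  {S1, S3} + {S2, S4, S5}: 74 + 66 = 140
  {S2, S3} + {S1, S4, S5}: 56 + 64 = 120
  … (15 splits in total)
  {S4} + {S1, S2, S3, S5}: 22 + 86 = 108  ← best
Best: vehicle 1 Depot → S4 → Depot = 22; vehicle 2 Depot → S3 → S2 → S1 → S5 → Depot = 86; combined 108.

Minimum combined distance: 108 blocks.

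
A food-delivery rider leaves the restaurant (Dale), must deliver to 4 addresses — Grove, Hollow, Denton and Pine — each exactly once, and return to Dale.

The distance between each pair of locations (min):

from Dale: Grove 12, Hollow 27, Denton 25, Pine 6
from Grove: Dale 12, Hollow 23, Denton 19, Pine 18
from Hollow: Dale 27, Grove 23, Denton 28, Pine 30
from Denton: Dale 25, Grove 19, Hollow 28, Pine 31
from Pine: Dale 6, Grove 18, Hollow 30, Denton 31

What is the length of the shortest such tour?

There are 12 distinct closed tours to check (reversals are equivalent).
Dale-Grove-Hollow-Denton-Pine-Dale: 12+23+28+31+6 = 100
Dale-Grove-Hollow-Pine-Denton-Dale: 12+23+30+31+25 = 121
Dale-Grove-Denton-Hollow-Pine-Dale: 12+19+28+30+6 = 95
Dale-Grove-Denton-Pine-Hollow-Dale: 12+19+31+30+27 = 119
Dale-Grove-Pine-Hollow-Denton-Dale: 12+18+30+28+25 = 113
Dale-Grove-Pine-Denton-Hollow-Dale: 12+18+31+28+27 = 116
Dale-Hollow-Grove-Denton-Pine-Dale: 27+23+19+31+6 = 106
Dale-Hollow-Grove-Pine-Denton-Dale: 27+23+18+31+25 = 124
Dale-Hollow-Denton-Grove-Pine-Dale: 27+28+19+18+6 = 98
Dale-Hollow-Pine-Grove-Denton-Dale: 27+30+18+19+25 = 119
Dale-Denton-Grove-Hollow-Pine-Dale: 25+19+23+30+6 = 103
Dale-Denton-Hollow-Grove-Pine-Dale: 25+28+23+18+6 = 100
The minimum is 95.
One optimal route: Dale → Grove → Denton → Hollow → Pine → Dale (or its reverse).

Minimum total distance: 95 min.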